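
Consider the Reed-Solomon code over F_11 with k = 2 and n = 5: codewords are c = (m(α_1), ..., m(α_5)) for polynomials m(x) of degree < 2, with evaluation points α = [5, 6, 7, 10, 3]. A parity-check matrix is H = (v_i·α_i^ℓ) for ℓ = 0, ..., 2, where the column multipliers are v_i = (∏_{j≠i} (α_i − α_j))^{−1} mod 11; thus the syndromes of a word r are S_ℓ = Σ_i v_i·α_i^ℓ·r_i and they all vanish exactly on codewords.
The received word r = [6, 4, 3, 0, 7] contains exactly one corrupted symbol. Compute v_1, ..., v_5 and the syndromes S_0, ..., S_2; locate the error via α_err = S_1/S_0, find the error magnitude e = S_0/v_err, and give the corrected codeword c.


S = (6, 8, 7), error at position 1, error magnitude e = 1, c = [5, 4, 3, 0, 7].

Step 1: column multipliers v_i = (∏_{j≠i}(α_i − α_j))^{−1} mod 11.
  i = 1 (α = 5): (5−6)(5−7)(5−10)(5−3) = (−1)·(−2)·(−5)·2 = −20 ≡ 2, so v_1 = 2^{−1} = 6 (mod 11).
  i = 2 (α = 6): (6−5)(6−7)(6−10)(6−3) = 1·(−1)·(−4)·3 = 12 ≡ 1, so v_2 = 1^{−1} = 1 (mod 11).
  i = 3 (α = 7): (7−5)(7−6)(7−10)(7−3) = 2·1·(−3)·4 = −24 ≡ 9, so v_3 = 9^{−1} = 5 (mod 11).
  i = 4 (α = 10): (10−5)(10−6)(10−7)(10−3) = 5·4·3·7 = 420 ≡ 2, so v_4 = 2^{−1} = 6 (mod 11).
  i = 5 (α = 3): (3−5)(3−6)(3−7)(3−10) = (−2)·(−3)·(−4)·(−7) = 168 ≡ 3, so v_5 = 3^{−1} = 4 (mod 11).
  v = [6, 1, 5, 6, 4].
Step 2: syndromes of r = [6, 4, 3, 0, 7] (all sums mod 11).
  S_0 = Σ v_i r_i = 6·6 + 1·4 + 5·3 + 6·0 + 4·7 = 83 ≡ 6.
  S_1 = Σ v_i α_i r_i = 6·5·6 + 1·6·4 + 5·7·3 + 6·10·0 + 4·3·7 = 393 ≡ 8.
  α_i^2 mod 11 = [3, 3, 5, 1, 9].
  S_2 = Σ v_i α_i^2 r_i = 6·3·6 + 1·3·4 + 5·5·3 + 6·1·0 + 4·9·7 = 447 ≡ 7.
  S = (6, 8, 7) ≠ 0, so r is not a codeword (an error is present).
Step 3: locate the error. For a single error e at position i, S_ℓ = v_i·e·α_i^ℓ, so α_err = S_1/S_0.
  S_0^{−1} = 6^{−1} = 2 (mod 11), so α_err = 8·2 = 16 ≡ 5 = α_1. Error position i = 1.
  Consistency check: S_2/S_1 = 7·7 = 49 ≡ 5 = α_err ✓ (single-error assumption holds).
Step 4: error magnitude e = S_0/v_1 = S_0·∏_{j≠1}(α_1 − α_j) = 6·2 = 12 ≡ 1 (mod 11).
Step 5: correct position 1: c_1 = r_1 − e = 6 − 1 ≡ 5 (mod 11). Hence c = [5, 4, 3, 0, 7].
  Check: interpolating c through the α_i gives m(x) = 10 + 10·x (degree < 2) with m(α_i) = c_i for every i, so c is indeed a codeword.


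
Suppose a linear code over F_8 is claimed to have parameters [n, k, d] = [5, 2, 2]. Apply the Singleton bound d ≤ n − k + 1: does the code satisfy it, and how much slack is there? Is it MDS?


Singleton RHS = n − k + 1 = 4, slack = 2, bound satisfied, not MDS.

Singleton bound: d ≤ n − k + 1.
Here n = 5, k = 2, so n − k + 1 = 4.
Given d = 2, check d ≤ 4: YES.
Slack = (n − k + 1) − d = 2.
The code is NOT MDS (slack = 2 > 0).
Description: the claimed parameters are [5, 2, 2]_8; such a code would be non-MDS.


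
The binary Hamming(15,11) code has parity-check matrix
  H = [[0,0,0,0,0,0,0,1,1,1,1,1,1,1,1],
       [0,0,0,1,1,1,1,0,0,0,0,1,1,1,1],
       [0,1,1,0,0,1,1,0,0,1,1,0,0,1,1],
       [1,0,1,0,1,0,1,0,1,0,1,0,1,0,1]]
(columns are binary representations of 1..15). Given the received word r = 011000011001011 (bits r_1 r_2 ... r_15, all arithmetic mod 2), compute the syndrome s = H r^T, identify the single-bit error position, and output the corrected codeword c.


s = (1, 1, 0, 1)^T, error position = 13, corrected codeword c = 011000011001111

Compute s = H r^T mod 2 one row at a time:
  s_1 = 1 + 1 + 0 + 0 + 1 + 0 + 1 + 1 = 5 ≡ 1 (mod 2).
  s_2 = 0 + 0 + 0 + 0 + 1 + 0 + 1 + 1 = 3 ≡ 1 (mod 2).
  s_3 = 1 + 1 + 0 + 0 + 0 + 0 + 1 + 1 = 4 ≡ 0 (mod 2).
  s_4 = 0 + 1 + 0 + 0 + 1 + 0 + 0 + 1 = 3 ≡ 1 (mod 2).
s = (1, 1, 0, 1)^T — this equals column 13 of H (binary 1101), so error is at position 13.
Correct: flip bit 13 of r = 011000011001011 to get c = 011000011001111.


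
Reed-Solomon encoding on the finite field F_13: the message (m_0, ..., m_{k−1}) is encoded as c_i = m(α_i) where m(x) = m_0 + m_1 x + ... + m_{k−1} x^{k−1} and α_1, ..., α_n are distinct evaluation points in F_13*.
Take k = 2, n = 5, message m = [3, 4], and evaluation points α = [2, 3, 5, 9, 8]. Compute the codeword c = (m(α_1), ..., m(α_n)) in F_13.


c = [11, 2, 10, 0, 9]

Message polynomial: m(x) = 3 + 4·x (mod 13).
For each evaluation point α_i, compute m(α_i) mod 13:
  α_1 = 2: Horner steps 4 → 11, so m(2) = 11.
  α_2 = 3: Horner steps 4 → 2, so m(3) = 2.
  α_3 = 5: Horner steps 4 → 10, so m(5) = 10.
  α_4 = 9: Horner steps 4 → 0, so m(9) = 0.
  α_5 = 8: Horner steps 4 → 9, so m(8) = 9.
Codeword c = [11, 2, 10, 0, 9] ∈ F_13^5.


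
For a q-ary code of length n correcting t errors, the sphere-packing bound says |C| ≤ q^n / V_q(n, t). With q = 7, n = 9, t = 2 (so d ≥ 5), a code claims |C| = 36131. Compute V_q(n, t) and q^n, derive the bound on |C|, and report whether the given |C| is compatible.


V_q(n, t) = 1351, q^n = 40353607, Hamming bound = 29869, |C| = 36131 > bound (violated).

Step 1: Compute V_q(n, t) = Σ_{j=0}^2 C(n, j) (q−1)^j.
  j = 0: C(9,0)·(6)^0 = 1·1 = 1.
  j = 1: C(9,1)·(6)^1 = 9·6 = 54.
  j = 2: C(9,2)·(6)^2 = 36·36 = 1296.
  V_q(n, t) = 1 + 54 + 1296 = 1351.
Step 2: q^n = 7^9 = 40353607.
Step 3: Hamming bound ⌊q^n / V_q(n,t)⌋ = ⌊40353607/1351⌋ = 29869.
Step 4: Compare |C| = 36131 to 29869: violated.
The claimed |C| lies above the Hamming bound, so no 7-ary code of length 9 with d ≥ 5 can have 36131 codewords.


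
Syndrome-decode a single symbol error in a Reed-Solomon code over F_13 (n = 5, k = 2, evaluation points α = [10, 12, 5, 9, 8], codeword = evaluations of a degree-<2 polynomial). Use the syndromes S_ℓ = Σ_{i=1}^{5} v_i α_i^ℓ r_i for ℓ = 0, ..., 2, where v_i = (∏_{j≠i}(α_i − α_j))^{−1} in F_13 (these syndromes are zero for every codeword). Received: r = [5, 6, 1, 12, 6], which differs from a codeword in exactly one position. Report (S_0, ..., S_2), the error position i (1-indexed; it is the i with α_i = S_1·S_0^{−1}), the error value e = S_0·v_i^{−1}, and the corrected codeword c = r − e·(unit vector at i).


S = (11, 2, 11), error at position 2, error magnitude e = 2, c = [5, 4, 1, 12, 6].

Step 1: column multipliers v_i = (∏_{j≠i}(α_i − α_j))^{−1} mod 13.
  i = 1 (α = 10): (10−12)(10−5)(10−9)(10−8) = (−2)·5·1·2 = −20 ≡ 6, so v_1 = 6^{−1} = 11 (mod 13).
  i = 2 (α = 12): (12−10)(12−5)(12−9)(12−8) = 2·7·3·4 = 168 ≡ 12, so v_2 = 12^{−1} = 12 (mod 13).
  i = 3 (α = 5): (5−10)(5−12)(5−9)(5−8) = (−5)·(−7)·(−4)·(−3) = 420 ≡ 4, so v_3 = 4^{−1} = 10 (mod 13).
  i = 4 (α = 9): (9−10)(9−12)(9−5)(9−8) = (−1)·(−3)·4·1 = 12 ≡ 12, so v_4 = 12^{−1} = 12 (mod 13).
  i = 5 (α = 8): (8−10)(8−12)(8−5)(8−9) = (−2)·(−4)·3·(−1) = −24 ≡ 2, so v_5 = 2^{−1} = 7 (mod 13).
  v = [11, 12, 10, 12, 7].
Step 2: syndromes of r = [5, 6, 1, 12, 6] (all sums mod 13).
  S_0 = Σ v_i r_i = 11·5 + 12·6 + 10·1 + 12·12 + 7·6 = 323 ≡ 11.
  S_1 = Σ v_i α_i r_i = 11·10·5 + 12·12·6 + 10·5·1 + 12·9·12 + 7·8·6 = 3096 ≡ 2.
  α_i^2 mod 13 = [9, 1, 12, 3, 12].
  S_2 = Σ v_i α_i^2 r_i = 11·9·5 + 12·1·6 + 10·12·1 + 12·3·12 + 7·12·6 = 1623 ≡ 11.
  S = (11, 2, 11) ≠ 0, so r is not a codeword (an error is present).
Step 3: locate the error. For a single error e at position i, S_ℓ = v_i·e·α_i^ℓ, so α_err = S_1/S_0.
  S_0^{−1} = 11^{−1} = 6 (mod 13), so α_err = 2·6 = 12 ≡ 12 = α_2. Error position i = 2.
  Consistency check: S_2/S_1 = 11·7 = 77 ≡ 12 = α_err ✓ (single-error assumption holds).
Step 4: error magnitude e = S_0/v_2 = S_0·∏_{j≠2}(α_2 − α_j) = 11·12 = 132 ≡ 2 (mod 13).
Step 5: correct position 2: c_2 = r_2 − e = 6 − 2 ≡ 4 (mod 13). Hence c = [5, 4, 1, 12, 6].
  Check: interpolating c through the α_i gives m(x) = 10 + 6·x (degree < 2) with m(α_i) = c_i for every i, so c is indeed a codeword.


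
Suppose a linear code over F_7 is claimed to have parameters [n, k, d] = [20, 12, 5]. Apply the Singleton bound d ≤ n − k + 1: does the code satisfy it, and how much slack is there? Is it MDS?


Singleton RHS = n − k + 1 = 9, slack = 4, bound satisfied, not MDS.

Singleton bound: d ≤ n − k + 1.
Here n = 20, k = 12, so n − k + 1 = 9.
Given d = 5, check d ≤ 9: YES.
Slack = (n − k + 1) − d = 4.
The code is NOT MDS (slack = 4 > 0).
Description: the claimed parameters are [20, 12, 5]_7; such a code would be non-MDS.


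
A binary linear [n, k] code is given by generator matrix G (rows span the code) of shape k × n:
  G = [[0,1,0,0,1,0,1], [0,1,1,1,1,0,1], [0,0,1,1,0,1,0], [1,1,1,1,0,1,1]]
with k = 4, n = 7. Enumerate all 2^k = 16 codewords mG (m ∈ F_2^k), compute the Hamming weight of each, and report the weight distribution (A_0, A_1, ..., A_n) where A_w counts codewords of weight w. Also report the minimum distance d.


Weight distribution: A_0 = 1, A_1 = 1, A_2 = 2, A_3 = 4, A_4 = 3, A_5 = 3, A_6 = 2. Minimum distance d = 1.

Enumerate all 2^4 = 16 messages m ∈ F_2^4.
For each, compute codeword c = mG in F_2^7, then tally its weight.
  m = 0000 → c = 0000000, weight = 0.
  m = 1000 → c = 0100101, weight = 3.
  m = 0100 → c = 0111101, weight = 5.
  m = 1100 → c = 0011000, weight = 2.
  m = 0010 → c = 0011010, weight = 3.
  m = 1010 → c = 0111111, weight = 6.
  m = 0110 → c = 0100111, weight = 4.
  m = 1110 → c = 0000010, weight = 1.
  m = 0001 → c = 1111011, weight = 6.
  m = 1001 → c = 1011110, weight = 5.
  m = 0101 → c = 1000110, weight = 3.
  m = 1101 → c = 1100011, weight = 4.
  m = 0011 → c = 1100001, weight = 3.
  m = 1011 → c = 1000100, weight = 2.
  m = 0111 → c = 1011100, weight = 4.
  m = 1111 → c = 1111001, weight = 5.
Tally weights:
  weight 0: 1 codewords.
  weight 1: 1 codewords.
  weight 2: 2 codewords.
  weight 3: 4 codewords.
  weight 4: 3 codewords.
  weight 5: 3 codewords.
  weight 6: 2 codewords.
Minimum distance d = smallest w > 0 with A_w > 0 = 1.
Sanity: Σ A_w = 16 = 2^4 = 16 ✓.


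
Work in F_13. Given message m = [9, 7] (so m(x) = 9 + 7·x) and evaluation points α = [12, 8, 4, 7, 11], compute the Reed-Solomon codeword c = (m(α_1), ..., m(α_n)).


c = [2, 0, 11, 6, 8]

Message polynomial: m(x) = 9 + 7·x (mod 13).
For each evaluation point α_i, compute m(α_i) mod 13:
  α_1 = 12: Horner steps 7 → 2, so m(12) = 2.
  α_2 = 8: Horner steps 7 → 0, so m(8) = 0.
  α_3 = 4: Horner steps 7 → 11, so m(4) = 11.
  α_4 = 7: Horner steps 7 → 6, so m(7) = 6.
  α_5 = 11: Horner steps 7 → 8, so m(11) = 8.
Codeword c = [2, 0, 11, 6, 8] ∈ F_13^5.


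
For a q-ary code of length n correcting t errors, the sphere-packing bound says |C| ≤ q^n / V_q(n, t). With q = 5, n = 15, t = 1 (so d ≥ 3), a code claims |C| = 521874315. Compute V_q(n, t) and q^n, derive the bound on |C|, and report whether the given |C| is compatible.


V_q(n, t) = 61, q^n = 30517578125, Hamming bound = 500288165, |C| = 521874315 > bound (violated).

Step 1: Compute V_q(n, t) = Σ_{j=0}^1 C(n, j) (q−1)^j.
  j = 0: C(15,0)·(4)^0 = 1·1 = 1.
  j = 1: C(15,1)·(4)^1 = 15·4 = 60.
  V_q(n, t) = 1 + 60 = 61.
Step 2: q^n = 5^15 = 30517578125.
Step 3: Hamming bound ⌊q^n / V_q(n,t)⌋ = ⌊30517578125/61⌋ = 500288165.
Step 4: Compare |C| = 521874315 to 500288165: violated.
The claimed |C| lies above the Hamming bound, so no 5-ary code of length 15 with d ≥ 3 can have 521874315 codewords.


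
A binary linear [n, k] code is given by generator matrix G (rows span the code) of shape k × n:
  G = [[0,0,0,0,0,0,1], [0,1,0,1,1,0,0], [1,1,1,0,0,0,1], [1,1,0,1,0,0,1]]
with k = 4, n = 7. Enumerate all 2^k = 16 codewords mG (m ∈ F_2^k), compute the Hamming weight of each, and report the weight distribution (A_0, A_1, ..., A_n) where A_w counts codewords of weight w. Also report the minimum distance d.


Weight distribution: A_0 = 1, A_1 = 1, A_2 = 2, A_3 = 6, A_4 = 5, A_5 = 1. Minimum distance d = 1.

Enumerate all 2^4 = 16 messages m ∈ F_2^4.
For each, compute codeword c = mG in F_2^7, then tally its weight.
  m = 0000 → c = 0000000, weight = 0.
  m = 1000 → c = 0000001, weight = 1.
  m = 0100 → c = 0101100, weight = 3.
  m = 1100 → c = 0101101, weight = 4.
  m = 0010 → c = 1110001, weight = 4.
  m = 1010 → c = 1110000, weight = 3.
  m = 0110 → c = 1011101, weight = 5.
  m = 1110 → c = 1011100, weight = 4.
  m = 0001 → c = 1101001, weight = 4.
  m = 1001 → c = 1101000, weight = 3.
  m = 0101 → c = 1000101, weight = 3.
  m = 1101 → c = 1000100, weight = 2.
  m = 0011 → c = 0011000, weight = 2.
  m = 1011 → c = 0011001, weight = 3.
  m = 0111 → c = 0110100, weight = 3.
  m = 1111 → c = 0110101, weight = 4.
Tally weights:
  weight 0: 1 codewords.
  weight 1: 1 codewords.
  weight 2: 2 codewords.
  weight 3: 6 codewords.
  weight 4: 5 codewords.
  weight 5: 1 codewords.
Minimum distance d = smallest w > 0 with A_w > 0 = 1.
Sanity: Σ A_w = 16 = 2^4 = 16 ✓.


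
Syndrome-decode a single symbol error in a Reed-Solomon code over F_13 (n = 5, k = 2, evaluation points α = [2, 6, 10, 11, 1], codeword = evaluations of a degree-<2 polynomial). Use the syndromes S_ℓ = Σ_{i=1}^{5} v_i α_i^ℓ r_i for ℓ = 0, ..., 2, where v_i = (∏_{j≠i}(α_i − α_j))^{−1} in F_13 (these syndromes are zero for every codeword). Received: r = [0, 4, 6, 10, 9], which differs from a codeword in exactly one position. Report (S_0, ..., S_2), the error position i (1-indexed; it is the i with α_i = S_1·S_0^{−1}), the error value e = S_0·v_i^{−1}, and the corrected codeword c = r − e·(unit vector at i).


S = (4, 11, 1), error at position 2, error magnitude e = 1, c = [0, 3, 6, 10, 9].

Step 1: column multipliers v_i = (∏_{j≠i}(α_i − α_j))^{−1} mod 13.
  i = 1 (α = 2): (2−6)(2−10)(2−11)(2−1) = (−4)·(−8)·(−9)·1 = −288 ≡ 11, so v_1 = 11^{−1} = 6 (mod 13).
  i = 2 (α = 6): (6−2)(6−10)(6−11)(6−1) = 4·(−4)·(−5)·5 = 400 ≡ 10, so v_2 = 10^{−1} = 4 (mod 13).
  i = 3 (α = 10): (10−2)(10−6)(10−11)(10−1) = 8·4·(−1)·9 = −288 ≡ 11, so v_3 = 11^{−1} = 6 (mod 13).
  i = 4 (α = 11): (11−2)(11−6)(11−10)(11−1) = 9·5·1·10 = 450 ≡ 8, so v_4 = 8^{−1} = 5 (mod 13).
  i = 5 (α = 1): (1−2)(1−6)(1−10)(1−11) = (−1)·(−5)·(−9)·(−10) = 450 ≡ 8, so v_5 = 8^{−1} = 5 (mod 13).
  v = [6, 4, 6, 5, 5].
Step 2: syndromes of r = [0, 4, 6, 10, 9] (all sums mod 13).
  S_0 = Σ v_i r_i = 6·0 + 4·4 + 6·6 + 5·10 + 5·9 = 147 ≡ 4.
  S_1 = Σ v_i α_i r_i = 6·2·0 + 4·6·4 + 6·10·6 + 5·11·10 + 5·1·9 = 1051 ≡ 11.
  α_i^2 mod 13 = [4, 10, 9, 4, 1].
  S_2 = Σ v_i α_i^2 r_i = 6·4·0 + 4·10·4 + 6·9·6 + 5·4·10 + 5·1·9 = 729 ≡ 1.
  S = (4, 11, 1) ≠ 0, so r is not a codeword (an error is present).
Step 3: locate the error. For a single error e at position i, S_ℓ = v_i·e·α_i^ℓ, so α_err = S_1/S_0.
  S_0^{−1} = 4^{−1} = 10 (mod 13), so α_err = 11·10 = 110 ≡ 6 = α_2. Error position i = 2.
  Consistency check: S_2/S_1 = 1·6 = 6 ≡ 6 = α_err ✓ (single-error assumption holds).
Step 4: error magnitude e = S_0/v_2 = S_0·∏_{j≠2}(α_2 − α_j) = 4·10 = 40 ≡ 1 (mod 13).
Step 5: correct position 2: c_2 = r_2 − e = 4 − 1 ≡ 3 (mod 13). Hence c = [0, 3, 6, 10, 9].
  Check: interpolating c through the α_i gives m(x) = 5 + 4·x (degree < 2) with m(α_i) = c_i for every i, so c is indeed a codeword.


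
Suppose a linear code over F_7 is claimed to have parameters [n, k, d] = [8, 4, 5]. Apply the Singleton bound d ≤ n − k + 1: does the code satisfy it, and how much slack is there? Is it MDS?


Singleton RHS = n − k + 1 = 5, slack = 0, bound satisfied, MDS.

Singleton bound: d ≤ n − k + 1.
Here n = 8, k = 4, so n − k + 1 = 5.
Given d = 5, check d ≤ 5: YES.
Slack = (n − k + 1) − d = 0.
The code is MDS (slack = 0).
Description: the claimed parameters are [8, 4, 5]_7; such a code would be MDS (meets Singleton bound).


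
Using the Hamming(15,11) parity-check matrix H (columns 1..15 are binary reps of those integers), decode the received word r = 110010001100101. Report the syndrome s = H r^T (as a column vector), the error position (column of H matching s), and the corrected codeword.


s = (0, 1, 1, 1)^T, error position = 7, corrected codeword c = 110010101100101

Compute s = H r^T mod 2 one row at a time:
  s_1 = 0 + 1 + 1 + 0 + 0 + 1 + 0 + 1 = 4 ≡ 0 (mod 2).
  s_2 = 0 + 1 + 0 + 0 + 0 + 1 + 0 + 1 = 3 ≡ 1 (mod 2).
  s_3 = 1 + 0 + 0 + 0 + 1 + 0 + 0 + 1 = 3 ≡ 1 (mod 2).
  s_4 = 1 + 0 + 1 + 0 + 1 + 0 + 1 + 1 = 5 ≡ 1 (mod 2).
s = (0, 1, 1, 1)^T — this equals column 7 of H (binary 0111), so error is at position 7.
Correct: flip bit 7 of r = 110010001100101 to get c = 110010101100101.


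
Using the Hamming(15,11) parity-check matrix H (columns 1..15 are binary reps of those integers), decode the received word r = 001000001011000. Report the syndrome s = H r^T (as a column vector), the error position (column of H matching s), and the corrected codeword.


s = (1, 1, 0, 1)^T, error position = 13, corrected codeword c = 001000001011100

Compute s = H r^T mod 2 one row at a time:
  s_1 = 0 + 1 + 0 + 1 + 1 + 0 + 0 + 0 = 3 ≡ 1 (mod 2).
  s_2 = 0 + 0 + 0 + 0 + 1 + 0 + 0 + 0 = 1 ≡ 1 (mod 2).
  s_3 = 0 + 1 + 0 + 0 + 0 + 1 + 0 + 0 = 2 ≡ 0 (mod 2).
  s_4 = 0 + 1 + 0 + 0 + 1 + 1 + 0 + 0 = 3 ≡ 1 (mod 2).
s = (1, 1, 0, 1)^T — this equals column 13 of H (binary 1101), so error is at position 13.
Correct: flip bit 13 of r = 001000001011000 to get c = 001000001011100.


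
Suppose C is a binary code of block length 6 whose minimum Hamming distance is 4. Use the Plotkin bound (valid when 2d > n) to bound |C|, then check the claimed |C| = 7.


Plotkin bound M ≤ 4; given |C| = 7 > bound (violated).

Check applicability: 2d = 8, n = 6.
2d − n = 2 > 0, so Plotkin applies.
Compute d/(2d−n) = 4/2 ≈ 2.0000.
⌊d/(2d−n)⌋ = 2.
Plotkin bound: M ≤ 2·2 = 4.
Given |C| = 7, check: VIOLATED.
This |C| is above the Plotkin bound, so no binary code with n = 6, d = 4 and 7 codewords exists.


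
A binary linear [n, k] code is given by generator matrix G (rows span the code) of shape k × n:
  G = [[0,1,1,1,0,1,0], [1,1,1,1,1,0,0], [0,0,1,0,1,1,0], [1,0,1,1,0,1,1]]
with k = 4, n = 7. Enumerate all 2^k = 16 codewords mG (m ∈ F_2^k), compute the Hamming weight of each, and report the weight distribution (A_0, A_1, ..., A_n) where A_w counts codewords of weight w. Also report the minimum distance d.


Weight distribution: A_0 = 1, A_2 = 1, A_3 = 6, A_4 = 5, A_5 = 2, A_6 = 1. Minimum distance d = 2.

Enumerate all 2^4 = 16 messages m ∈ F_2^4.
For each, compute codeword c = mG in F_2^7, then tally its weight.
  m = 0000 → c = 0000000, weight = 0.
  m = 1000 → c = 0111010, weight = 4.
  m = 0100 → c = 1111100, weight = 5.
  m = 1100 → c = 1000110, weight = 3.
  m = 0010 → c = 0010110, weight = 3.
  m = 1010 → c = 0101100, weight = 3.
  m = 0110 → c = 1101010, weight = 4.
  m = 1110 → c = 1010000, weight = 2.
  m = 0001 → c = 1011011, weight = 5.
  m = 1001 → c = 1100001, weight = 3.
  m = 0101 → c = 0100111, weight = 4.
  m = 1101 → c = 0011101, weight = 4.
  m = 0011 → c = 1001101, weight = 4.
  m = 1011 → c = 1110111, weight = 6.
  m = 0111 → c = 0110001, weight = 3.
  m = 1111 → c = 0001011, weight = 3.
Tally weights:
  weight 0: 1 codewords.
  weight 2: 1 codewords.
  weight 3: 6 codewords.
  weight 4: 5 codewords.
  weight 5: 2 codewords.
  weight 6: 1 codewords.
Minimum distance d = smallest w > 0 with A_w > 0 = 2.
Sanity: Σ A_w = 16 = 2^4 = 16 ✓.


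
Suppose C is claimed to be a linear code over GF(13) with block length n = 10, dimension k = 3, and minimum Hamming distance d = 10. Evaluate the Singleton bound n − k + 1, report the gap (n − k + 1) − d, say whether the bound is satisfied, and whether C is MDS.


Singleton RHS = n − k + 1 = 8, slack = -2, bound violated (no such code; not MDS).

Singleton bound: d ≤ n − k + 1.
Here n = 10, k = 3, so n − k + 1 = 8.
Given d = 10, check d ≤ 8: NO.
Slack = (n − k + 1) − d = -2.
The slack is negative: d = 10 exceeds n − k + 1 = 8 by 2, so the Singleton bound is violated and no linear [10, 3, 10]_13 code can exist. In particular it is not MDS (MDS requires d = n − k + 1 exactly).
Description: the claimed parameters are [10, 3, 10]_13; such a code would be impossible (violates the Singleton bound).


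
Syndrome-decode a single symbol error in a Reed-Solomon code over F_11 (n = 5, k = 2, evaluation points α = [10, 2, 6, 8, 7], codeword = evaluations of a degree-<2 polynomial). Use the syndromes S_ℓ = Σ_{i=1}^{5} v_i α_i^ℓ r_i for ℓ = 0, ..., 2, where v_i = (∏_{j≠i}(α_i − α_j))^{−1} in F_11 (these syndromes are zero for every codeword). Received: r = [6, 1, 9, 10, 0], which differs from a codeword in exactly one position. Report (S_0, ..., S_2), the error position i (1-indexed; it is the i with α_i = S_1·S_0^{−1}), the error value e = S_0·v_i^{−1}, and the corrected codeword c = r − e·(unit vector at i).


S = (7, 1, 8), error at position 4, error magnitude e = 8, c = [6, 1, 9, 2, 0].

Step 1: column multipliers v_i = (∏_{j≠i}(α_i − α_j))^{−1} mod 11.
  i = 1 (α = 10): (10−2)(10−6)(10−8)(10−7) = 8·4·2·3 = 192 ≡ 5, so v_1 = 5^{−1} = 9 (mod 11).
  i = 2 (α = 2): (2−10)(2−6)(2−8)(2−7) = (−8)·(−4)·(−6)·(−5) = 960 ≡ 3, so v_2 = 3^{−1} = 4 (mod 11).
  i = 3 (α = 6): (6−10)(6−2)(6−8)(6−7) = (−4)·4·(−2)·(−1) = −32 ≡ 1, so v_3 = 1^{−1} = 1 (mod 11).
  i = 4 (α = 8): (8−10)(8−2)(8−6)(8−7) = (−2)·6·2·1 = −24 ≡ 9, so v_4 = 9^{−1} = 5 (mod 11).
  i = 5 (α = 7): (7−10)(7−2)(7−6)(7−8) = (−3)·5·1·(−1) = 15 ≡ 4, so v_5 = 4^{−1} = 3 (mod 11).
  v = [9, 4, 1, 5, 3].
Step 2: syndromes of r = [6, 1, 9, 10, 0] (all sums mod 11).
  S_0 = Σ v_i r_i = 9·6 + 4·1 + 1·9 + 5·10 + 3·0 = 117 ≡ 7.
  S_1 = Σ v_i α_i r_i = 9·10·6 + 4·2·1 + 1·6·9 + 5·8·10 + 3·7·0 = 1002 ≡ 1.
  α_i^2 mod 11 = [1, 4, 3, 9, 5].
  S_2 = Σ v_i α_i^2 r_i = 9·1·6 + 4·4·1 + 1·3·9 + 5·9·10 + 3·5·0 = 547 ≡ 8.
  S = (7, 1, 8) ≠ 0, so r is not a codeword (an error is present).
Step 3: locate the error. For a single error e at position i, S_ℓ = v_i·e·α_i^ℓ, so α_err = S_1/S_0.
  S_0^{−1} = 7^{−1} = 8 (mod 11), so α_err = 1·8 = 8 ≡ 8 = α_4. Error position i = 4.
  Consistency check: S_2/S_1 = 8·1 = 8 ≡ 8 = α_err ✓ (single-error assumption holds).
Step 4: error magnitude e = S_0/v_4 = S_0·∏_{j≠4}(α_4 − α_j) = 7·9 = 63 ≡ 8 (mod 11).
Step 5: correct position 4: c_4 = r_4 − e = 10 − 8 ≡ 2 (mod 11). Hence c = [6, 1, 9, 2, 0].
  Check: interpolating c through the α_i gives m(x) = 8 + 2·x (degree < 2) with m(α_i) = c_i for every i, so c is indeed a codeword.


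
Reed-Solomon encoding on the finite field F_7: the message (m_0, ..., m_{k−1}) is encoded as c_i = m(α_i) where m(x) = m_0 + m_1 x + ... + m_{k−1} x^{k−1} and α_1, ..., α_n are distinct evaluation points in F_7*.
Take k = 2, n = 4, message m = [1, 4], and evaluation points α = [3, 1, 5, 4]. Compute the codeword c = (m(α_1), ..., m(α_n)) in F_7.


c = [6, 5, 0, 3]

Message polynomial: m(x) = 1 + 4·x (mod 7).
For each evaluation point α_i, compute m(α_i) mod 7:
  α_1 = 3: Horner steps 4 → 6, so m(3) = 6.
  α_2 = 1: Horner steps 4 → 5, so m(1) = 5.
  α_3 = 5: Horner steps 4 → 0, so m(5) = 0.
  α_4 = 4: Horner steps 4 → 3, so m(4) = 3.
Codeword c = [6, 5, 0, 3] ∈ F_7^4.


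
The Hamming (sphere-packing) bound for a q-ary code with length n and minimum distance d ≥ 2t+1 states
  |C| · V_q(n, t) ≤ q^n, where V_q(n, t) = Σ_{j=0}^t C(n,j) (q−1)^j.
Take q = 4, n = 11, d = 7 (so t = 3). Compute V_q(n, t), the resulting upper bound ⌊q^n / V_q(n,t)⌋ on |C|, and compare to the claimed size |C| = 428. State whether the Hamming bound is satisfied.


V_q(n, t) = 4984, q^n = 4194304, Hamming bound = 841, |C| = 428 ≤ bound (satisfied).

Step 1: Compute V_q(n, t) = Σ_{j=0}^3 C(n, j) (q−1)^j.
  j = 0: C(11,0)·(3)^0 = 1·1 = 1.
  j = 1: C(11,1)·(3)^1 = 11·3 = 33.
  j = 2: C(11,2)·(3)^2 = 55·9 = 495.
  j = 3: C(11,3)·(3)^3 = 165·27 = 4455.
  V_q(n, t) = 1 + 33 + 495 + 4455 = 4984.
Step 2: q^n = 4^11 = 4194304.
Step 3: Hamming bound ⌊q^n / V_q(n,t)⌋ = ⌊4194304/4984⌋ = 841.
Step 4: Compare |C| = 428 to 841: satisfied.
The claimed |C| lies below the Hamming bound.


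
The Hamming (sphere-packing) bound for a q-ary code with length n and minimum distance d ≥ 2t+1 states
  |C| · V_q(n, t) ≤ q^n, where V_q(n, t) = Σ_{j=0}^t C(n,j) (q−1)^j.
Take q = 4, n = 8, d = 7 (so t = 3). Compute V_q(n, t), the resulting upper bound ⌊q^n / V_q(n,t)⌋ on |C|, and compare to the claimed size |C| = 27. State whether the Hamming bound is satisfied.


V_q(n, t) = 1789, q^n = 65536, Hamming bound = 36, |C| = 27 ≤ bound (satisfied).

Step 1: Compute V_q(n, t) = Σ_{j=0}^3 C(n, j) (q−1)^j.
  j = 0: C(8,0)·(3)^0 = 1·1 = 1.
  j = 1: C(8,1)·(3)^1 = 8·3 = 24.
  j = 2: C(8,2)·(3)^2 = 28·9 = 252.
  j = 3: C(8,3)·(3)^3 = 56·27 = 1512.
  V_q(n, t) = 1 + 24 + 252 + 1512 = 1789.
Step 2: q^n = 4^8 = 65536.
Step 3: Hamming bound ⌊q^n / V_q(n,t)⌋ = ⌊65536/1789⌋ = 36.
Step 4: Compare |C| = 27 to 36: satisfied.
The claimed |C| lies below the Hamming bound.


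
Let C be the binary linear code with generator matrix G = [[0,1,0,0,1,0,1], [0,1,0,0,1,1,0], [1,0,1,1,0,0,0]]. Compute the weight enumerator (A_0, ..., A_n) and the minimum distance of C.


Weight distribution: A_0 = 1, A_2 = 1, A_3 = 3, A_5 = 1, A_6 = 2. Minimum distance d = 2.

Enumerate all 2^3 = 8 messages m ∈ F_2^3.
For each, compute codeword c = mG in F_2^7, then tally its weight.
  m = 000 → c = 0000000, weight = 0.
  m = 100 → c = 0100101, weight = 3.
  m = 010 → c = 0100110, weight = 3.
  m = 110 → c = 0000011, weight = 2.
  m = 001 → c = 1011000, weight = 3.
  m = 101 → c = 1111101, weight = 6.
  m = 011 → c = 1111110, weight = 6.
  m = 111 → c = 1011011, weight = 5.
Tally weights:
  weight 0: 1 codewords.
  weight 2: 1 codewords.
  weight 3: 3 codewords.
  weight 5: 1 codewords.
  weight 6: 2 codewords.
Minimum distance d = smallest w > 0 with A_w > 0 = 2.
Sanity: Σ A_w = 8 = 2^3 = 8 ✓.


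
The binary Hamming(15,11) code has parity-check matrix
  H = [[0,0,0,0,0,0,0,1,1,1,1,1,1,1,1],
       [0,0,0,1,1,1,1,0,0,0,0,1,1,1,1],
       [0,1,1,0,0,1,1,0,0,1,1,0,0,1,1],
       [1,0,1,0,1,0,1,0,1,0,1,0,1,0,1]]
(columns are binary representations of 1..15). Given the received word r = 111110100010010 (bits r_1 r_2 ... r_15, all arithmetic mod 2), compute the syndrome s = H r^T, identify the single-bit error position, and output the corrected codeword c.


s = (0, 0, 1, 1)^T, error position = 3, corrected codeword c = 110110100010010

Compute s = H r^T mod 2 one row at a time:
  s_1 = 0 + 0 + 0 + 1 + 0 + 0 + 1 + 0 = 2 ≡ 0 (mod 2).
  s_2 = 1 + 1 + 0 + 1 + 0 + 0 + 1 + 0 = 4 ≡ 0 (mod 2).
  s_3 = 1 + 1 + 0 + 1 + 0 + 1 + 1 + 0 = 5 ≡ 1 (mod 2).
  s_4 = 1 + 1 + 1 + 1 + 0 + 1 + 0 + 0 = 5 ≡ 1 (mod 2).
s = (0, 0, 1, 1)^T — this equals column 3 of H (binary 0011), so error is at position 3.
Correct: flip bit 3 of r = 111110100010010 to get c = 110110100010010.


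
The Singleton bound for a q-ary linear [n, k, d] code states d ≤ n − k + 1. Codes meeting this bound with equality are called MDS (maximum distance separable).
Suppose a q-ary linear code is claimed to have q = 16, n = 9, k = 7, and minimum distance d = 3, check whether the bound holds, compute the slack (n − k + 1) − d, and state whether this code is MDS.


Singleton RHS = n − k + 1 = 3, slack = 0, bound satisfied, MDS.

Singleton bound: d ≤ n − k + 1.
Here n = 9, k = 7, so n − k + 1 = 3.
Given d = 3, check d ≤ 3: YES.
Slack = (n − k + 1) − d = 0.
The code is MDS (slack = 0).
Description: the claimed parameters are [9, 7, 3]_16; such a code would be MDS (meets Singleton bound).


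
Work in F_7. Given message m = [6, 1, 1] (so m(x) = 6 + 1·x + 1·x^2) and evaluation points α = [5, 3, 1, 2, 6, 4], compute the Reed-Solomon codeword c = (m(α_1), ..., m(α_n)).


c = [1, 4, 1, 5, 6, 5]

Message polynomial: m(x) = 6 + 1·x + 1·x^2 (mod 7).
For each evaluation point α_i, compute m(α_i) mod 7:
  α_1 = 5: Horner steps 1 → 6 → 1, so m(5) = 1.
  α_2 = 3: Horner steps 1 → 4 → 4, so m(3) = 4.
  α_3 = 1: Horner steps 1 → 2 → 1, so m(1) = 1.
  α_4 = 2: Horner steps 1 → 3 → 5, so m(2) = 5.
  α_5 = 6: Horner steps 1 → 0 → 6, so m(6) = 6.
  α_6 = 4: Horner steps 1 → 5 → 5, so m(4) = 5.
Codeword c = [1, 4, 1, 5, 6, 5] ∈ F_7^6.


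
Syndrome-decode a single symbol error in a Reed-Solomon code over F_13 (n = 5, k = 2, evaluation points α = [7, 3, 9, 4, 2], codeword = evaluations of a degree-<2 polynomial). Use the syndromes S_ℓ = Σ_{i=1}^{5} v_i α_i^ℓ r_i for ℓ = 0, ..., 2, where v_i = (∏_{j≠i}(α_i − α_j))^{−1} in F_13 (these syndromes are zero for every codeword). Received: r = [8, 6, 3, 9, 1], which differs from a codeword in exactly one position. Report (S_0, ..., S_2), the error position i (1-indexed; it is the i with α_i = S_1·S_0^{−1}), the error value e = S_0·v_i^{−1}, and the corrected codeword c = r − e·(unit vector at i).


S = (7, 8, 11), error at position 2, error magnitude e = 1, c = [8, 5, 3, 9, 1].

Step 1: column multipliers v_i = (∏_{j≠i}(α_i − α_j))^{−1} mod 13.
  i = 1 (α = 7): (7−3)(7−9)(7−4)(7−2) = 4·(−2)·3·5 = −120 ≡ 10, so v_1 = 10^{−1} = 4 (mod 13).
  i = 2 (α = 3): (3−7)(3−9)(3−4)(3−2) = (−4)·(−6)·(−1)·1 = −24 ≡ 2, so v_2 = 2^{−1} = 7 (mod 13).
  i = 3 (α = 9): (9−7)(9−3)(9−4)(9−2) = 2·6·5·7 = 420 ≡ 4, so v_3 = 4^{−1} = 10 (mod 13).
  i = 4 (α = 4): (4−7)(4−3)(4−9)(4−2) = (−3)·1·(−5)·2 = 30 ≡ 4, so v_4 = 4^{−1} = 10 (mod 13).
  i = 5 (α = 2): (2−7)(2−3)(2−9)(2−4) = (−5)·(−1)·(−7)·(−2) = 70 ≡ 5, so v_5 = 5^{−1} = 8 (mod 13).
  v = [4, 7, 10, 10, 8].
Step 2: syndromes of r = [8, 6, 3, 9, 1] (all sums mod 13).
  S_0 = Σ v_i r_i = 4·8 + 7·6 + 10·3 + 10·9 + 8·1 = 202 ≡ 7.
  S_1 = Σ v_i α_i r_i = 4·7·8 + 7·3·6 + 10·9·3 + 10·4·9 + 8·2·1 = 996 ≡ 8.
  α_i^2 mod 13 = [10, 9, 3, 3, 4].
  S_2 = Σ v_i α_i^2 r_i = 4·10·8 + 7·9·6 + 10·3·3 + 10·3·9 + 8·4·1 = 1090 ≡ 11.
  S = (7, 8, 11) ≠ 0, so r is not a codeword (an error is present).
Step 3: locate the error. For a single error e at position i, S_ℓ = v_i·e·α_i^ℓ, so α_err = S_1/S_0.
  S_0^{−1} = 7^{−1} = 2 (mod 13), so α_err = 8·2 = 16 ≡ 3 = α_2. Error position i = 2.
  Consistency check: S_2/S_1 = 11·5 = 55 ≡ 3 = α_err ✓ (single-error assumption holds).
Step 4: error magnitude e = S_0/v_2 = S_0·∏_{j≠2}(α_2 − α_j) = 7·2 = 14 ≡ 1 (mod 13).
Step 5: correct position 2: c_2 = r_2 − e = 6 − 1 ≡ 5 (mod 13). Hence c = [8, 5, 3, 9, 1].
  Check: interpolating c through the α_i gives m(x) = 6 + 4·x (degree < 2) with m(α_i) = c_i for every i, so c is indeed a codeword.


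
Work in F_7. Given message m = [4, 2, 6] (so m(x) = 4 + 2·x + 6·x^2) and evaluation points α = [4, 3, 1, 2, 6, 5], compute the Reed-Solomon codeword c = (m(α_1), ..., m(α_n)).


c = [3, 1, 5, 4, 1, 3]

Message polynomial: m(x) = 4 + 2·x + 6·x^2 (mod 7).
For each evaluation point α_i, compute m(α_i) mod 7:
  α_1 = 4: Horner steps 6 → 5 → 3, so m(4) = 3.
  α_2 = 3: Horner steps 6 → 6 → 1, so m(3) = 1.
  α_3 = 1: Horner steps 6 → 1 → 5, so m(1) = 5.
  α_4 = 2: Horner steps 6 → 0 → 4, so m(2) = 4.
  α_5 = 6: Horner steps 6 → 3 → 1, so m(6) = 1.
  α_6 = 5: Horner steps 6 → 4 → 3, so m(5) = 3.
Codeword c = [3, 1, 5, 4, 1, 3] ∈ F_7^6.


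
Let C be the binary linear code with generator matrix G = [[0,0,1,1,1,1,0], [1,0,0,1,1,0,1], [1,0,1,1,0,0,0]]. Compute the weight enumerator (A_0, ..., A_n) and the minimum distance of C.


Weight distribution: A_0 = 1, A_3 = 4, A_4 = 3. Minimum distance d = 3.

Enumerate all 2^3 = 8 messages m ∈ F_2^3.
For each, compute codeword c = mG in F_2^7, then tally its weight.
  m = 000 → c = 0000000, weight = 0.
  m = 100 → c = 0011110, weight = 4.
  m = 010 → c = 1001101, weight = 4.
  m = 110 → c = 1010011, weight = 4.
  m = 001 → c = 1011000, weight = 3.
  m = 101 → c = 1000110, weight = 3.
  m = 011 → c = 0010101, weight = 3.
  m = 111 → c = 0001011, weight = 3.
Tally weights:
  weight 0: 1 codewords.
  weight 3: 4 codewords.
  weight 4: 3 codewords.
Minimum distance d = smallest w > 0 with A_w > 0 = 3.
Sanity: Σ A_w = 8 = 2^3 = 8 ✓.


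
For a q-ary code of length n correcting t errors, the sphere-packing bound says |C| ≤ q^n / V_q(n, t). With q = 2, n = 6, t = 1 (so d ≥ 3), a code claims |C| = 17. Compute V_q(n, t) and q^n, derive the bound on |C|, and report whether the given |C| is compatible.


V_q(n, t) = 7, q^n = 64, Hamming bound = 9, |C| = 17 > bound (violated).

Step 1: Compute V_q(n, t) = Σ_{j=0}^1 C(n, j) (q−1)^j.
  j = 0: C(6,0)·(1)^0 = 1·1 = 1.
  j = 1: C(6,1)·(1)^1 = 6·1 = 6.
  V_q(n, t) = 1 + 6 = 7.
Step 2: q^n = 2^6 = 64.
Step 3: Hamming bound ⌊q^n / V_q(n,t)⌋ = ⌊64/7⌋ = 9.
Step 4: Compare |C| = 17 to 9: violated.
The claimed |C| lies above the Hamming bound, so no 2-ary code of length 6 with d ≥ 3 can have 17 codewords.


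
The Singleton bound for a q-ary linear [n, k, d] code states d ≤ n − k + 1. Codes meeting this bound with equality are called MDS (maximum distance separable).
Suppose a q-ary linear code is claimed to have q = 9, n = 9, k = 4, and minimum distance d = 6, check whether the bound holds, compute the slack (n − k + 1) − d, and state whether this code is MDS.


Singleton RHS = n − k + 1 = 6, slack = 0, bound satisfied, MDS.

Singleton bound: d ≤ n − k + 1.
Here n = 9, k = 4, so n − k + 1 = 6.
Given d = 6, check d ≤ 6: YES.
Slack = (n − k + 1) − d = 0.
The code is MDS (slack = 0).
Description: the claimed parameters are [9, 4, 6]_9; such a code would be MDS (meets Singleton bound).


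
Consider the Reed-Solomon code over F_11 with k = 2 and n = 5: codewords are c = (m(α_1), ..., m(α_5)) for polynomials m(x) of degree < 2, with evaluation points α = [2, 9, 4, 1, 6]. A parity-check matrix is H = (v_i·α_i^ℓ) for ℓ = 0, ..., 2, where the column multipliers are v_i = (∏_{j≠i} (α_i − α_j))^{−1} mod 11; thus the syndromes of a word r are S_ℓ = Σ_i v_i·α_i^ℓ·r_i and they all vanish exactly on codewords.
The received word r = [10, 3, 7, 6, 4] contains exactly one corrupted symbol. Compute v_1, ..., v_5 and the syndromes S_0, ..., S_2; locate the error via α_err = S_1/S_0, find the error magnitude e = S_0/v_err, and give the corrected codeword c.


S = (5, 1, 9), error at position 2, error magnitude e = 9, c = [10, 5, 7, 6, 4].

Step 1: column multipliers v_i = (∏_{j≠i}(α_i − α_j))^{−1} mod 11.
  i = 1 (α = 2): (2−9)(2−4)(2−1)(2−6) = (−7)·(−2)·1·(−4) = −56 ≡ 10, so v_1 = 10^{−1} = 10 (mod 11).
  i = 2 (α = 9): (9−2)(9−4)(9−1)(9−6) = 7·5·8·3 = 840 ≡ 4, so v_2 = 4^{−1} = 3 (mod 11).
  i = 3 (α = 4): (4−2)(4−9)(4−1)(4−6) = 2·(−5)·3·(−2) = 60 ≡ 5, so v_3 = 5^{−1} = 9 (mod 11).
  i = 4 (α = 1): (1−2)(1−9)(1−4)(1−6) = (−1)·(−8)·(−3)·(−5) = 120 ≡ 10, so v_4 = 10^{−1} = 10 (mod 11).
  i = 5 (α = 6): (6−2)(6−9)(6−4)(6−1) = 4·(−3)·2·5 = −120 ≡ 1, so v_5 = 1^{−1} = 1 (mod 11).
  v = [10, 3, 9, 10, 1].
Step 2: syndromes of r = [10, 3, 7, 6, 4] (all sums mod 11).
  S_0 = Σ v_i r_i = 10·10 + 3·3 + 9·7 + 10·6 + 1·4 = 236 ≡ 5.
  S_1 = Σ v_i α_i r_i = 10·2·10 + 3·9·3 + 9·4·7 + 10·1·6 + 1·6·4 = 617 ≡ 1.
  α_i^2 mod 11 = [4, 4, 5, 1, 3].
  S_2 = Σ v_i α_i^2 r_i = 10·4·10 + 3·4·3 + 9·5·7 + 10·1·6 + 1·3·4 = 823 ≡ 9.
  S = (5, 1, 9) ≠ 0, so r is not a codeword (an error is present).
Step 3: locate the error. For a single error e at position i, S_ℓ = v_i·e·α_i^ℓ, so α_err = S_1/S_0.
  S_0^{−1} = 5^{−1} = 9 (mod 11), so α_err = 1·9 = 9 ≡ 9 = α_2. Error position i = 2.
  Consistency check: S_2/S_1 = 9·1 = 9 ≡ 9 = α_err ✓ (single-error assumption holds).
Step 4: error magnitude e = S_0/v_2 = S_0·∏_{j≠2}(α_2 − α_j) = 5·4 = 20 ≡ 9 (mod 11).
Step 5: correct position 2: c_2 = r_2 − e = 3 − 9 ≡ 5 (mod 11). Hence c = [10, 5, 7, 6, 4].
  Check: interpolating c through the α_i gives m(x) = 2 + 4·x (degree < 2) with m(α_i) = c_i for every i, so c is indeed a codeword.


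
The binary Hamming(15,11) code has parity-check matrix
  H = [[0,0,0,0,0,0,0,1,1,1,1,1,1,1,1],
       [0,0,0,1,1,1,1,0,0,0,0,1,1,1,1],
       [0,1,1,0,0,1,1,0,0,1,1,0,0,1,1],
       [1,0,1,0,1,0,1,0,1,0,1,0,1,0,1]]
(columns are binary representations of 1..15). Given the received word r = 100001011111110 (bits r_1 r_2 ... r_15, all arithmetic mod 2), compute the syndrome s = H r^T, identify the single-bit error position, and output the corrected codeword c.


s = (1, 0, 0, 0)^T, error position = 8, corrected codeword c = 100001001111110

Compute s = H r^T mod 2 one row at a time:
  s_1 = 1 + 1 + 1 + 1 + 1 + 1 + 1 + 0 = 7 ≡ 1 (mod 2).
  s_2 = 0 + 0 + 1 + 0 + 1 + 1 + 1 + 0 = 4 ≡ 0 (mod 2).
  s_3 = 0 + 0 + 1 + 0 + 1 + 1 + 1 + 0 = 4 ≡ 0 (mod 2).
  s_4 = 1 + 0 + 0 + 0 + 1 + 1 + 1 + 0 = 4 ≡ 0 (mod 2).
s = (1, 0, 0, 0)^T — this equals column 8 of H (binary 1000), so error is at position 8.
Correct: flip bit 8 of r = 100001011111110 to get c = 100001001111110.


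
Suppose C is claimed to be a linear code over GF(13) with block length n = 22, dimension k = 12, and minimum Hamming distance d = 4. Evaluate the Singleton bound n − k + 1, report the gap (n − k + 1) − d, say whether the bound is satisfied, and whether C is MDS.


Singleton RHS = n − k + 1 = 11, slack = 7, bound satisfied, not MDS.

Singleton bound: d ≤ n − k + 1.
Here n = 22, k = 12, so n − k + 1 = 11.
Given d = 4, check d ≤ 11: YES.
Slack = (n − k + 1) − d = 7.
The code is NOT MDS (slack = 7 > 0).
Description: the claimed parameters are [22, 12, 4]_13; such a code would be non-MDS.


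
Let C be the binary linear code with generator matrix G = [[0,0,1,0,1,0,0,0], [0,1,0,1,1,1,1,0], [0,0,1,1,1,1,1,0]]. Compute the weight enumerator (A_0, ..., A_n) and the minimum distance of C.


Weight distribution: A_0 = 1, A_2 = 3, A_3 = 1, A_5 = 3. Minimum distance d = 2.

Enumerate all 2^3 = 8 messages m ∈ F_2^3.
For each, compute codeword c = mG in F_2^8, then tally its weight.
  m = 000 → c = 00000000, weight = 0.
  m = 100 → c = 00101000, weight = 2.
  m = 010 → c = 01011110, weight = 5.
  m = 110 → c = 01110110, weight = 5.
  m = 001 → c = 00111110, weight = 5.
  m = 101 → c = 00010110, weight = 3.
  m = 011 → c = 01100000, weight = 2.
  m = 111 → c = 01001000, weight = 2.
Tally weights:
  weight 0: 1 codewords.
  weight 2: 3 codewords.
  weight 3: 1 codewords.
  weight 5: 3 codewords.
Minimum distance d = smallest w > 0 with A_w > 0 = 2.
Sanity: Σ A_w = 8 = 2^3 = 8 ✓.


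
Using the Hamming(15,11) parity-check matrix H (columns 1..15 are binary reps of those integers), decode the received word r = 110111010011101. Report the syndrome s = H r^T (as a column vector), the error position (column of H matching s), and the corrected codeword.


s = (1, 0, 0, 1)^T, error position = 9, corrected codeword c = 110111011011101

Compute s = H r^T mod 2 one row at a time:
  s_1 = 1 + 0 + 0 + 1 + 1 + 1 + 0 + 1 = 5 ≡ 1 (mod 2).
  s_2 = 1 + 1 + 1 + 0 + 1 + 1 + 0 + 1 = 6 ≡ 0 (mod 2).
  s_3 = 1 + 0 + 1 + 0 + 0 + 1 + 0 + 1 = 4 ≡ 0 (mod 2).
  s_4 = 1 + 0 + 1 + 0 + 0 + 1 + 1 + 1 = 5 ≡ 1 (mod 2).
s = (1, 0, 0, 1)^T — this equals column 9 of H (binary 1001), so error is at position 9.
Correct: flip bit 9 of r = 110111010011101 to get c = 110111011011101.


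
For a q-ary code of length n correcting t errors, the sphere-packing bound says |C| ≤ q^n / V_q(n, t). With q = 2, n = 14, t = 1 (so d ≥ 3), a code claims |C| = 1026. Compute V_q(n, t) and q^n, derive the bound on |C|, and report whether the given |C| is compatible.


V_q(n, t) = 15, q^n = 16384, Hamming bound = 1092, |C| = 1026 ≤ bound (satisfied).

Step 1: Compute V_q(n, t) = Σ_{j=0}^1 C(n, j) (q−1)^j.
  j = 0: C(14,0)·(1)^0 = 1·1 = 1.
  j = 1: C(14,1)·(1)^1 = 14·1 = 14.
  V_q(n, t) = 1 + 14 = 15.
Step 2: q^n = 2^14 = 16384.
Step 3: Hamming bound ⌊q^n / V_q(n,t)⌋ = ⌊16384/15⌋ = 1092.
Step 4: Compare |C| = 1026 to 1092: satisfied.
The claimed |C| lies below the Hamming bound.
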